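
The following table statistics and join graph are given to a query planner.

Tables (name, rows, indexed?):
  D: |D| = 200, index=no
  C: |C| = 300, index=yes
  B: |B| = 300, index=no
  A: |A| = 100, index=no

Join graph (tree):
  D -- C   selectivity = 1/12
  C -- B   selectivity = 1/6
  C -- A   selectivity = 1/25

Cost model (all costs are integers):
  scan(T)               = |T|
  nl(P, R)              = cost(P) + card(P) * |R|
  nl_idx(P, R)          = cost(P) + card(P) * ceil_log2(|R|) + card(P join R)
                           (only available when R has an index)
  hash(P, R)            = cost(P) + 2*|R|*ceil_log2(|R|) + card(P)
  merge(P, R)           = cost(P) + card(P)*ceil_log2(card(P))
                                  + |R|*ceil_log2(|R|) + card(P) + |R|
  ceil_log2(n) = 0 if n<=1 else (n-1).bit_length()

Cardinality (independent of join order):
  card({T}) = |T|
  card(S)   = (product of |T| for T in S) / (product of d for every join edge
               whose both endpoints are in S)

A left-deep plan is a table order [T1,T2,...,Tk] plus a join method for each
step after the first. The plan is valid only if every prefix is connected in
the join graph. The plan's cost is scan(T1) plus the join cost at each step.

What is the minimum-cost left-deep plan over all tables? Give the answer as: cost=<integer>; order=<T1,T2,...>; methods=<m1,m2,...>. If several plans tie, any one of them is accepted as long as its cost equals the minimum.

Selinger DP (subsets sized 1..n):
  {D}: scan cost=200, card=200
  {C}: scan cost=300, card=300
  {B}: scan cost=300, card=300
  {A}: scan cost=100, card=100
  {CD}: card=5000; try (D,hash)→3800, (C,merge)→5000, (D,merge)→5100, (C,hash)→5800, (C,nl_idx)→7000, (C,nl)→60200 …(+1); best=3800 via (D,hash)
  {BC}: card=15000; try (C,hash)→6000, (B,hash)→6000, (C,merge)→6300, (B,merge)→6300, (C,nl_idx)→18000, (C,nl)→90300 …(+1); best=6000 via (C,hash)
  {AC}: card=1200; try (A,hash)→2000, (C,nl_idx)→2200, (C,merge)→3900, (A,merge)→4100, (C,hash)→5600, (C,nl)→30100 …(+1); best=2000 via (A,hash)
  {BCD}: card=250000; try (B,hash)→14200, (D,hash)→24200, (B,merge)→76800, (D,merge)→232800, (B,nl)→1503800, (D,nl)→3006000; best=14200 via (B,hash)
  {ACD}: card=20000; try (D,hash)→6400, (A,hash)→10200, (D,merge)→18200, (A,merge)→74600, (D,nl)→242000, (A,nl)→503800; best=6400 via (D,hash)
  {ABC}: card=60000; try (B,hash)→8600, (B,merge)→19400, (A,hash)→22400, (A,merge)→231800, (B,nl)→362000, (A,nl)→1506000; best=8600 via (B,hash)
  {ABCD}: card=1000000; try (B,hash)→31800, (D,hash)→71800, (A,hash)→265600, (B,merge)→329400, (D,merge)→1030400, (A,merge)→4765000 …(+3); best=31800 via (B,hash)

cost=31800; order=C,A,D,B; methods=hash,hash,hash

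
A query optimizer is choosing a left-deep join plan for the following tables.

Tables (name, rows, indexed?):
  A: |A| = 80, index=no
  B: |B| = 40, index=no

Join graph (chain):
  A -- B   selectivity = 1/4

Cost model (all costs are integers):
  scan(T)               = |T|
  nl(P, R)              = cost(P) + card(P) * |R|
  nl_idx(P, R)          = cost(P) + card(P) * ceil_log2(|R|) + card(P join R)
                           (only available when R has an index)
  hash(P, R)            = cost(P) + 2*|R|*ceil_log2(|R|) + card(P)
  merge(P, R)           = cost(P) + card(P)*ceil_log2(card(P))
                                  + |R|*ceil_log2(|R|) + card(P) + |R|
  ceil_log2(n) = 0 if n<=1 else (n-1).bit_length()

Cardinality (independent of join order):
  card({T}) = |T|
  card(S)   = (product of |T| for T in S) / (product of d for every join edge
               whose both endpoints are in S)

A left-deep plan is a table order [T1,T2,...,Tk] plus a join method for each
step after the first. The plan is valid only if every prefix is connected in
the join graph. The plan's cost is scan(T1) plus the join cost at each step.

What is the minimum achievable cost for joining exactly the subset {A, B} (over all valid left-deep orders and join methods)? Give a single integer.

Selinger DP over subsets of {A,B}:
  {A}: scan cost=80, card=80
  {B}: scan cost=40, card=40
  {AB}: card=800; try (B,hash)→640, (A,merge)→960, (B,merge)→1000, (A,hash)→1200, (A,nl)→3240, (B,nl)→3280; best=640 via (B,hash)

640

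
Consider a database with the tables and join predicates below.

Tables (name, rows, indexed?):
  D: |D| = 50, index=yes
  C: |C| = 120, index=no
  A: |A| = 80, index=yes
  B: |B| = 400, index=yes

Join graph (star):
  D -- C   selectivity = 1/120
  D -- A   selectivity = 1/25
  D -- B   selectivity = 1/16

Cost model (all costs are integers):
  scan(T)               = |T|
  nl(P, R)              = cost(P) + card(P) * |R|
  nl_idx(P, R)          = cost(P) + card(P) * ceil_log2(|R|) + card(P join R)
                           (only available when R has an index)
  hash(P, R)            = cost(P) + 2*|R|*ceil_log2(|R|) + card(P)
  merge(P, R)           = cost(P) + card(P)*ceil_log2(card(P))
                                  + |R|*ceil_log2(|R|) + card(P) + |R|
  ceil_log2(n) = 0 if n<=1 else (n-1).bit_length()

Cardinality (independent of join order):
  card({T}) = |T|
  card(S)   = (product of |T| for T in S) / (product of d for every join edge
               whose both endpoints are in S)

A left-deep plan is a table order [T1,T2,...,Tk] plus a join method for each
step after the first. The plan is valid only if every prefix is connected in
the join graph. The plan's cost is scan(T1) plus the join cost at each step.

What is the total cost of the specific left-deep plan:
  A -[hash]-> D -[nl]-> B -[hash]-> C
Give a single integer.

step 1: scan A: cost=80, card=80
step 2: join D via hash
    card(P join D) = 80*50/(25) = 160
    cost = 80 + 2*50*6 + 80 = 760
step 3: join B via nl
    card(P join B) = 160*400/(16) = 4000
    cost = 760 + 160*400 = 64760
step 4: join C via hash
    card(P join C) = 4000*120/(120) = 4000
    cost = 64760 + 2*120*7 + 4000 = 70440

70440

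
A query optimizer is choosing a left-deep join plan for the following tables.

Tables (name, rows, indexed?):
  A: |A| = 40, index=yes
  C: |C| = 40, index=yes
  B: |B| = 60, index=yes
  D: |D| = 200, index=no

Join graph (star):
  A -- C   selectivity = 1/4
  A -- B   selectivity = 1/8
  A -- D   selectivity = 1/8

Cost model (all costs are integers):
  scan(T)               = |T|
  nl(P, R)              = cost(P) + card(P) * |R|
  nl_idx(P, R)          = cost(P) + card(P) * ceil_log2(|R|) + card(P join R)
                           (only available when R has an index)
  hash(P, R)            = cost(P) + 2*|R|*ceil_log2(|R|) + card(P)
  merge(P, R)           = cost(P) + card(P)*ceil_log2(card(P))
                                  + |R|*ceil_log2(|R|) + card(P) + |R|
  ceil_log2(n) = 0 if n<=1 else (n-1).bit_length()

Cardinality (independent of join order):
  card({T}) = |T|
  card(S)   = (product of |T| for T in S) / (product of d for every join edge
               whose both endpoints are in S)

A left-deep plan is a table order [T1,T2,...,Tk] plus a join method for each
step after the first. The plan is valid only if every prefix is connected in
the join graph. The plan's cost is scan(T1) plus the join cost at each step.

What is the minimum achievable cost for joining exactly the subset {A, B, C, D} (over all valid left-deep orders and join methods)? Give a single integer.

7560

Selinger DP over subsets of {A,B,C,D}:
  {A}: scan cost=40, card=40
  {C}: scan cost=40, card=40
  {B}: scan cost=60, card=60
  {D}: scan cost=200, card=200
  {AC}: card=400; try (C,hash)→560, (A,hash)→560, (C,merge)→600, (A,merge)→600, (C,nl_idx)→680, (A,nl_idx)→680 …(+2); best=560 via (C,hash)
  {AB}: card=300; try (B,nl_idx)→580, (A,hash)→600, (A,nl_idx)→720, (B,merge)→740, (A,merge)→760, (B,hash)→800 …(+2); best=580 via (B,nl_idx)
  {AD}: card=1000; try (A,hash)→880, (D,merge)→2120, (A,merge)→2280, (A,nl_idx)→2400, (D,hash)→3280, (D,nl)→8040 …(+1); best=880 via (A,hash)
  {ABC}: card=3000; try (C,hash)→1360, (B,hash)→1680, (C,merge)→3860, (B,merge)→4980, (C,nl_idx)→5380, (B,nl_idx)→5960 …(+2); best=1360 via (C,hash)
  {ACD}: card=10000; try (C,hash)→2360, (D,hash)→4160, (D,merge)→6360, (C,merge)→12160, (C,nl_idx)→16880, (C,nl)→40880 …(+1); best=2360 via (C,hash)
  {ABD}: card=7500; try (B,hash)→2600, (D,hash)→4080, (D,merge)→5380, (B,merge)→12300, (B,nl_idx)→14380, (D,nl)→60580 …(+1); best=2600 via (B,hash)
  {ABCD}: card=75000; try (D,hash)→7560, (C,hash)→10580, (B,hash)→13080, (D,merge)→42160, (C,merge)→107880, (C,nl_idx)→122600 …(+5); best=7560 via (D,hash)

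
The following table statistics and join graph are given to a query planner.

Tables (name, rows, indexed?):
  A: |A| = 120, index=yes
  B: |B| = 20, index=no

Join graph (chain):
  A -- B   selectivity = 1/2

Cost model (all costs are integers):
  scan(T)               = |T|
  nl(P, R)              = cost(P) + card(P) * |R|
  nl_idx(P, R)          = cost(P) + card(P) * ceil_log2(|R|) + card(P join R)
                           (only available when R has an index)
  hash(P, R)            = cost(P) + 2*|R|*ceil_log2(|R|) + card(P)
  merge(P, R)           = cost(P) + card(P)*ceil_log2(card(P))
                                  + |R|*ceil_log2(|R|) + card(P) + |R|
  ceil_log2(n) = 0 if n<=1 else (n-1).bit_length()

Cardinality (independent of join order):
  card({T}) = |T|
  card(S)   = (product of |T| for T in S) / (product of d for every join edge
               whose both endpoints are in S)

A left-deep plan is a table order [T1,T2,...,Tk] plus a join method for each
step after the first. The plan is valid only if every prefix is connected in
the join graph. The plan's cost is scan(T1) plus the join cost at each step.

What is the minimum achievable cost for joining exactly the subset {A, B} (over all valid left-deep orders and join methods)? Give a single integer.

440

Selinger DP over subsets of {A,B}:
  {A}: scan cost=120, card=120
  {B}: scan cost=20, card=20
  {AB}: card=1200; try (B,hash)→440, (A,merge)→1100, (B,merge)→1200, (A,nl_idx)→1360, (A,hash)→1720, (A,nl)→2420 …(+1); best=440 via (B,hash)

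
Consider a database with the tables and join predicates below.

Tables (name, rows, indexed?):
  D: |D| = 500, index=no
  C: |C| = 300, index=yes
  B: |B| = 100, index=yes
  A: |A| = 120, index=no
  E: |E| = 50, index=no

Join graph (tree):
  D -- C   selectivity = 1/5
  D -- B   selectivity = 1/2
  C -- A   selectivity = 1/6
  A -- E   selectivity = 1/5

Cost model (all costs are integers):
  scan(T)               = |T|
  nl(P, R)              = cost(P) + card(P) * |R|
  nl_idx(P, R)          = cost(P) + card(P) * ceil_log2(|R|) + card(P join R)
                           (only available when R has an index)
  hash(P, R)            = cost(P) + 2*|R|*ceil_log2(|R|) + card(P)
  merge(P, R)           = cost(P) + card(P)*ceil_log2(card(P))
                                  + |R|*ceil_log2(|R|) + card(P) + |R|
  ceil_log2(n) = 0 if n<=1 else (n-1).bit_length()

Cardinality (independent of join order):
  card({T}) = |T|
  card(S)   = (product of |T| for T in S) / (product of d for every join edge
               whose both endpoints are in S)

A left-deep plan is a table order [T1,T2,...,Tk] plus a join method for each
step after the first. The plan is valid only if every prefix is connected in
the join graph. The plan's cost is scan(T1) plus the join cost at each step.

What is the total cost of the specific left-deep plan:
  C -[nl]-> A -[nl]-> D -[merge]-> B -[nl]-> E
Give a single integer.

step 1: scan C: cost=300, card=300
step 2: join A via nl
    card(P join A) = 300*120/(6) = 6000
    cost = 300 + 300*120 = 36300
step 3: join D via nl
    card(P join D) = 6000*500/(5) = 600000
    cost = 36300 + 6000*500 = 3036300
step 4: join B via merge
    card(P join B) = 600000*100/(2) = 30000000
    cost = 3036300 + 600000*20 + 100*7 + 600000 + 100 = 15637100
step 5: join E via nl
    card(P join E) = 30000000*50/(5) = 300000000
    cost = 15637100 + 30000000*50 = 1515637100

1515637100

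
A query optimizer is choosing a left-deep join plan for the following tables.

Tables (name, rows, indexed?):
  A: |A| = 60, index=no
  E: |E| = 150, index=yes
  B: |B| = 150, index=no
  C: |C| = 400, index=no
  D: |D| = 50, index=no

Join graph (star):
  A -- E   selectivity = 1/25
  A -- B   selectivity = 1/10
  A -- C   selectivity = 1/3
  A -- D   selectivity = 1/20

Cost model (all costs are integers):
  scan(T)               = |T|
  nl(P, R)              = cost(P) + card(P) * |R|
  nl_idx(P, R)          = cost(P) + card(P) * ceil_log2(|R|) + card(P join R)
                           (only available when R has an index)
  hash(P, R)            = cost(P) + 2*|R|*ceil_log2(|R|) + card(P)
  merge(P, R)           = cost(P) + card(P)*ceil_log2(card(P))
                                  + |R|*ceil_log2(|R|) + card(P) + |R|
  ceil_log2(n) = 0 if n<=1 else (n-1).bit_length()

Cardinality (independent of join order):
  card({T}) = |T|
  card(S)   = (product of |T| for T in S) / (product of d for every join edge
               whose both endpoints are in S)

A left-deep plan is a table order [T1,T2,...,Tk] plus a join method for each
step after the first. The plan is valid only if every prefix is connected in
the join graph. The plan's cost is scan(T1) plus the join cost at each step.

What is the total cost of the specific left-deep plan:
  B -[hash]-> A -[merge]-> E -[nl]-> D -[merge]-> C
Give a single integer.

488770

step 1: scan B: cost=150, card=150
step 2: join A via hash
    card(P join A) = 150*60/(10) = 900
    cost = 150 + 2*60*6 + 150 = 1020
step 3: join E via merge
    card(P join E) = 900*150/(25) = 5400
    cost = 1020 + 900*10 + 150*8 + 900 + 150 = 12270
step 4: join D via nl
    card(P join D) = 5400*50/(20) = 13500
    cost = 12270 + 5400*50 = 282270
step 5: join C via merge
    card(P join C) = 13500*400/(3) = 1800000
    cost = 282270 + 13500*14 + 400*9 + 13500 + 400 = 488770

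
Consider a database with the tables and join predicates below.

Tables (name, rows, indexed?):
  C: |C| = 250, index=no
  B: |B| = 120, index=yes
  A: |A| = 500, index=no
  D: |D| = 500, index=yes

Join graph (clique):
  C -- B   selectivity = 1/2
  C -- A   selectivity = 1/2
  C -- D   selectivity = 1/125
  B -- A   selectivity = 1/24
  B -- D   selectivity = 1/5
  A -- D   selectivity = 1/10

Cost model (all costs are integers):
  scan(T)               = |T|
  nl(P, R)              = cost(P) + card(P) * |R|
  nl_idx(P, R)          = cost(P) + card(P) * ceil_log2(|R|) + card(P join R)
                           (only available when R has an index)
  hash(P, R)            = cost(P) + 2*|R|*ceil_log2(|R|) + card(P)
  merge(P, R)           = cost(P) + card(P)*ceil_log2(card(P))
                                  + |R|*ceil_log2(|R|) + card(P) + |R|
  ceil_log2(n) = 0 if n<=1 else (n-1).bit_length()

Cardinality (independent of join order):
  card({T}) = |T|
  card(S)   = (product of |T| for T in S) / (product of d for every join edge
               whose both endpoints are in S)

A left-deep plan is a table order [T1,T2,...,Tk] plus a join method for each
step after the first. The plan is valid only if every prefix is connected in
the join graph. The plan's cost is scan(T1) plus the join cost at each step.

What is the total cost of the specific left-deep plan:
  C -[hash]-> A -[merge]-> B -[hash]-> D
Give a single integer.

1238210

step 1: scan C: cost=250, card=250
step 2: join A via hash
    card(P join A) = 250*500/(2) = 62500
    cost = 250 + 2*500*9 + 250 = 9500
step 3: join B via merge
    card(P join B) = 62500*120/(2*24) = 156250
    cost = 9500 + 62500*16 + 120*7 + 62500 + 120 = 1072960
step 4: join D via hash
    card(P join D) = 156250*500/(125*5*10) = 12500
    cost = 1072960 + 2*500*9 + 156250 = 1238210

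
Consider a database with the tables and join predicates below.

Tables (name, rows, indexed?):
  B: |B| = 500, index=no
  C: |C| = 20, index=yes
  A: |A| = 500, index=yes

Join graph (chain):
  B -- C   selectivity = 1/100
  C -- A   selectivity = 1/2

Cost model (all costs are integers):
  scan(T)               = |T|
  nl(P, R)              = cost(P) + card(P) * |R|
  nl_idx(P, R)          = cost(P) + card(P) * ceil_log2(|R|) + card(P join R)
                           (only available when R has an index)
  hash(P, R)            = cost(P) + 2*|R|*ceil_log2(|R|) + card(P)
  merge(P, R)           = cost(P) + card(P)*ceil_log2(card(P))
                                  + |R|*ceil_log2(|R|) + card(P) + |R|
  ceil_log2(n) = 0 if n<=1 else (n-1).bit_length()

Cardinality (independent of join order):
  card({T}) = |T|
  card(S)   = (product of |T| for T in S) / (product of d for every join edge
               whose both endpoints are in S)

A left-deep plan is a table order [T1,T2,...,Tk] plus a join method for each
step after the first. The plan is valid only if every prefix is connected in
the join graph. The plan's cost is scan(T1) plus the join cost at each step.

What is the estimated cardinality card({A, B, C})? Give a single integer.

25000

Tables in S: A(500), B(500), C(20)
Edges inside S: B-C(d=100), C-A(d=2)
numerator = 500 * 500 * 20 = 5000000
denominator = 100 * 2 = 200
card(S) = 5000000 / 200 = 25000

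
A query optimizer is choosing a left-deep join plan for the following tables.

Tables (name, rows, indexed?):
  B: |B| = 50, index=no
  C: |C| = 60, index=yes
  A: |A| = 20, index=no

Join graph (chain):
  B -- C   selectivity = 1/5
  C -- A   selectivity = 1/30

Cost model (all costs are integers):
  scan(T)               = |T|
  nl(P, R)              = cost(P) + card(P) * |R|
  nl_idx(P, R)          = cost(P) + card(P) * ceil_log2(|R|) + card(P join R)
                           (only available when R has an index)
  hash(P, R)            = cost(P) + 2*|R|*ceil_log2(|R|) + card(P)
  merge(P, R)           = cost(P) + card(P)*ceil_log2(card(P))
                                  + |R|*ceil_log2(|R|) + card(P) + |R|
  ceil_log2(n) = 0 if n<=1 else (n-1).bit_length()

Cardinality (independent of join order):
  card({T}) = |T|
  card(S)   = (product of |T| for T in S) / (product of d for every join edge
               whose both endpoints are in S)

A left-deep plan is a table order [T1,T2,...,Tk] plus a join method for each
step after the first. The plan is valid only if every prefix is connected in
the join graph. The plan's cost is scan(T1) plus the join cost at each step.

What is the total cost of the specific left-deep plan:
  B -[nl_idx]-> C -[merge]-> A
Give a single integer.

7670

step 1: scan B: cost=50, card=50
step 2: join C via nl_idx
    card(P join C) = 50*60/(5) = 600
    cost = 50 + 50*6 + 600 = 950
step 3: join A via merge
    card(P join A) = 600*20/(30) = 400
    cost = 950 + 600*10 + 20*5 + 600 + 20 = 7670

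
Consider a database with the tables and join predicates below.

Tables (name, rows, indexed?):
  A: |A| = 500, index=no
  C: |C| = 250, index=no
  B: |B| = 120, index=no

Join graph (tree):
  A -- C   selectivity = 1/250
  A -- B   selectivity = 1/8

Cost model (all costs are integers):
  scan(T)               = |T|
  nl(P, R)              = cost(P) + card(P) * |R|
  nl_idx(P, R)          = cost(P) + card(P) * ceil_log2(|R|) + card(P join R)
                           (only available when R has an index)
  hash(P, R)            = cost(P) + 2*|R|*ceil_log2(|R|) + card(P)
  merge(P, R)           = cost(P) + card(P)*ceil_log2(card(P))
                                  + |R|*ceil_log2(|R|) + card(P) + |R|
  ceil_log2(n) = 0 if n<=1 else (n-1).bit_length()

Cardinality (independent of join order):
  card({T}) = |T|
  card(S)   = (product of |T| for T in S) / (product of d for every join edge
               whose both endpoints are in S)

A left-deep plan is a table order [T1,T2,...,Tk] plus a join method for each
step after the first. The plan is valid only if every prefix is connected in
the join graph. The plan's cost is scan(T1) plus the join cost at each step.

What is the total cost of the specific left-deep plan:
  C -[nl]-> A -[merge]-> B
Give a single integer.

step 1: scan C: cost=250, card=250
step 2: join A via nl
    card(P join A) = 250*500/(250) = 500
    cost = 250 + 250*500 = 125250
step 3: join B via merge
    card(P join B) = 500*120/(8) = 7500
    cost = 125250 + 500*9 + 120*7 + 500 + 120 = 131210

131210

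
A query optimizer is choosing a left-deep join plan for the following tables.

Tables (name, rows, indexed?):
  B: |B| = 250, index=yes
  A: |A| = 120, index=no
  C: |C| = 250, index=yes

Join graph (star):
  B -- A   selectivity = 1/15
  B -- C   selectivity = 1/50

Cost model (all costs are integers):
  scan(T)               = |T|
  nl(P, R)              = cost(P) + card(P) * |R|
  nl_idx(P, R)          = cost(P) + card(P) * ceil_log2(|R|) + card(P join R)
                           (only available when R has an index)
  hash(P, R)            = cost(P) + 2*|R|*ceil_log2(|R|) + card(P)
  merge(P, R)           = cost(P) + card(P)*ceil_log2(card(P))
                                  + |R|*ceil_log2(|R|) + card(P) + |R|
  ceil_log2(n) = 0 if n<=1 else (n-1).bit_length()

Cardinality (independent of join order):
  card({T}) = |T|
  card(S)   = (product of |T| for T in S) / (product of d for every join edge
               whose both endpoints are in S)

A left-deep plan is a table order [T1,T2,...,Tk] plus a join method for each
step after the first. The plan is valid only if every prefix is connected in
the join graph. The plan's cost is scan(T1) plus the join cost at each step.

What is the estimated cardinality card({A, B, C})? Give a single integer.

10000

Tables in S: A(120), B(250), C(250)
Edges inside S: B-A(d=15), B-C(d=50)
numerator = 120 * 250 * 250 = 7500000
denominator = 15 * 50 = 750
card(S) = 7500000 / 750 = 10000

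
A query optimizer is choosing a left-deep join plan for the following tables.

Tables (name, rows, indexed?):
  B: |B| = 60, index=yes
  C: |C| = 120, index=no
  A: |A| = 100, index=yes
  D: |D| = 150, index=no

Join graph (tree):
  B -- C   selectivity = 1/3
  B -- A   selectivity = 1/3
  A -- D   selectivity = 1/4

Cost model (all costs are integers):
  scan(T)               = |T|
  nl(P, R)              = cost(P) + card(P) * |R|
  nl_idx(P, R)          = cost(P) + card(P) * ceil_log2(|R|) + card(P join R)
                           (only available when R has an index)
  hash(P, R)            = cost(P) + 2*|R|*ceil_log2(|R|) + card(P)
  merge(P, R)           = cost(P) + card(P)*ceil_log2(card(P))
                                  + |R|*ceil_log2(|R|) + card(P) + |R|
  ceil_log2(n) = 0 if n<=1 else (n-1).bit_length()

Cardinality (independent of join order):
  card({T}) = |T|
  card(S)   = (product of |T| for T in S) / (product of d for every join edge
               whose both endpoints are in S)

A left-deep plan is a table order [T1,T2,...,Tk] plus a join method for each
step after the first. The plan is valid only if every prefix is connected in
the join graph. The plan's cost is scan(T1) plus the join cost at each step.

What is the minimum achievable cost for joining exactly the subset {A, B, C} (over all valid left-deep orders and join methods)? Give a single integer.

Selinger DP over subsets of {A,B,C}:
  {B}: scan cost=60, card=60
  {C}: scan cost=120, card=120
  {A}: scan cost=100, card=100
  {BC}: card=2400; try (B,hash)→960, (C,merge)→1440, (B,merge)→1500, (C,hash)→1800, (B,nl_idx)→3240, (C,nl)→7260 …(+1); best=960 via (B,hash)
  {AB}: card=2000; try (B,hash)→920, (A,merge)→1280, (B,merge)→1320, (A,hash)→1520, (A,nl_idx)→2480, (B,nl_idx)→2700 …(+2); best=920 via (B,hash)
  {ABC}: card=80000; try (C,hash)→4600, (A,hash)→4760, (C,merge)→25880, (A,merge)→32960, (A,nl_idx)→97760, (C,nl)→240920 …(+1); best=4600 via (C,hash)

4600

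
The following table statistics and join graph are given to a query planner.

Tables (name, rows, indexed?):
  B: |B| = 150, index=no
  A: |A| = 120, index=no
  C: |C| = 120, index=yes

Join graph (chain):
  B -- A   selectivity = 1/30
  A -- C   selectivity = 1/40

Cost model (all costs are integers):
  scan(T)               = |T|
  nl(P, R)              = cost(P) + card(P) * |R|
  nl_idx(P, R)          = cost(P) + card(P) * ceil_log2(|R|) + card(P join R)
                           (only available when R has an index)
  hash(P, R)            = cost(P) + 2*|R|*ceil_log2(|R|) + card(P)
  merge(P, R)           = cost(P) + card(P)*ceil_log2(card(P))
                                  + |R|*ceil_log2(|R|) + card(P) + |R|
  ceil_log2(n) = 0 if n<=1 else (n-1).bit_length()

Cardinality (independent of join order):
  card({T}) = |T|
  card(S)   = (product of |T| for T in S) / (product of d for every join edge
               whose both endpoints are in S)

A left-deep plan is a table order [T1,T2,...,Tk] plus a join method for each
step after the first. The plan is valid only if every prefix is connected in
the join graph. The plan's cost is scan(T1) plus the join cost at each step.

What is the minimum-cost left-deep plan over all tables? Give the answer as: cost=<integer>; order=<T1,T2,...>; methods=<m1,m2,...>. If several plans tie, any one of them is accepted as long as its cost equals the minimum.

Selinger DP (subsets sized 1..n):
  {B}: scan cost=150, card=150
  {A}: scan cost=120, card=120
  {C}: scan cost=120, card=120
  {AB}: card=600; try (A,hash)→1980, (B,merge)→2430, (A,merge)→2460, (B,hash)→2640, (B,nl)→18120, (A,nl)→18150; best=1980 via (A,hash)
  {AC}: card=360; try (C,nl_idx)→1320, (C,hash)→1920, (A,hash)→1920, (C,merge)→2040, (A,merge)→2040, (C,nl)→14520 …(+1); best=1320 via (C,nl_idx)
  {ABC}: card=1800; try (B,hash)→4080, (C,hash)→4260, (B,merge)→6270, (C,nl_idx)→7980, (C,merge)→9540, (B,nl)→55320 …(+1); best=4080 via (B,hash)

cost=4080; order=A,C,B; methods=nl_idx,hash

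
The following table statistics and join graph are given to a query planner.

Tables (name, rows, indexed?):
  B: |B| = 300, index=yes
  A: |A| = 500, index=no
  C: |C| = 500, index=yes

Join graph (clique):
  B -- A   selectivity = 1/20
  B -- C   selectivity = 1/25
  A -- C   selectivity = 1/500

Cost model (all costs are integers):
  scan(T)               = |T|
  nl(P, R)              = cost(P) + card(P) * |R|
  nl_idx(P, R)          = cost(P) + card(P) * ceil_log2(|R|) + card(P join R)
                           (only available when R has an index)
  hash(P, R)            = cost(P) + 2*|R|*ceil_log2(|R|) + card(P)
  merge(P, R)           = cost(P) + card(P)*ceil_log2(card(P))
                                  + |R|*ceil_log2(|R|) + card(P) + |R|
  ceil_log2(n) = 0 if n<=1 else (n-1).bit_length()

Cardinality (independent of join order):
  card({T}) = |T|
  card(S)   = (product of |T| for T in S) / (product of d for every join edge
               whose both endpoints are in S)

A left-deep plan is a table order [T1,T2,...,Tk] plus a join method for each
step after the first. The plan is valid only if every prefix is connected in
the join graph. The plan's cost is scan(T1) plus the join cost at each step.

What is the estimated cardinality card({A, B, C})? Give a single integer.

Tables in S: A(500), B(300), C(500)
Edges inside S: B-A(d=20), B-C(d=25), A-C(d=500)
numerator = 500 * 300 * 500 = 75000000
denominator = 20 * 25 * 500 = 250000
card(S) = 75000000 / 250000 = 300

300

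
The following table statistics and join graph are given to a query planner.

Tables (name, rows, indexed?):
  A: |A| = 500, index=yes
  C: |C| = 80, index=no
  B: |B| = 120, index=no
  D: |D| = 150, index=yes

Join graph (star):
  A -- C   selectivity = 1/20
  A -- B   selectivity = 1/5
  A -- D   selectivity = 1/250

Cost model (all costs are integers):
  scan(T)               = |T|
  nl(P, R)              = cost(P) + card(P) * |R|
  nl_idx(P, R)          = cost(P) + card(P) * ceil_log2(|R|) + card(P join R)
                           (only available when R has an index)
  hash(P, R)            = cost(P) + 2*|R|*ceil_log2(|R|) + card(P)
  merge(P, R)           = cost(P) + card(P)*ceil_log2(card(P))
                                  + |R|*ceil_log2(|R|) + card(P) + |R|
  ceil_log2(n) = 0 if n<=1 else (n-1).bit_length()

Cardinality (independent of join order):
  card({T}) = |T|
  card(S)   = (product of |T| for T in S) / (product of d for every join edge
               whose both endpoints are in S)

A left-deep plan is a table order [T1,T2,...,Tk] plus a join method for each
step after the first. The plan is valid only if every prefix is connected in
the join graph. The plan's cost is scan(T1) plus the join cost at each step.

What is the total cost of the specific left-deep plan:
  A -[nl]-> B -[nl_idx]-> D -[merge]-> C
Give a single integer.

step 1: scan A: cost=500, card=500
step 2: join B via nl
    card(P join B) = 500*120/(5) = 12000
    cost = 500 + 500*120 = 60500
step 3: join D via nl_idx
    card(P join D) = 12000*150/(250) = 7200
    cost = 60500 + 12000*8 + 7200 = 163700
step 4: join C via merge
    card(P join C) = 7200*80/(20) = 28800
    cost = 163700 + 7200*13 + 80*7 + 7200 + 80 = 265140

265140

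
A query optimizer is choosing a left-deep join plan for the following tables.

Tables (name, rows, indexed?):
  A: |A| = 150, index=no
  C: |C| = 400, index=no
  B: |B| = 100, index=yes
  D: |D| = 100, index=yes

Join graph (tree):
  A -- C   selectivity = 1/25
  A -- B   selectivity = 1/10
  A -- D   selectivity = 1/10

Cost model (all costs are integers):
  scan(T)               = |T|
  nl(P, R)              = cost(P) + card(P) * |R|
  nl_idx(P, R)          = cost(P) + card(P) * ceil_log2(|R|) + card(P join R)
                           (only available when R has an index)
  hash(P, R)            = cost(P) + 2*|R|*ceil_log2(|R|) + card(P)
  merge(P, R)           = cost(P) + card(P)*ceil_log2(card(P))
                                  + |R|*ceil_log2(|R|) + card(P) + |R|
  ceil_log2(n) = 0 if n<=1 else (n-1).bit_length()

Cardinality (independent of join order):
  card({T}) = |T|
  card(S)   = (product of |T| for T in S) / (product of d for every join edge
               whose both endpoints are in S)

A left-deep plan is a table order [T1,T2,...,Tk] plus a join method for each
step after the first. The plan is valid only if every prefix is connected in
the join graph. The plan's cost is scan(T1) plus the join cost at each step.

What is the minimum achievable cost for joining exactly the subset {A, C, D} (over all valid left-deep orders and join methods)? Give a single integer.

Selinger DP over subsets of {A,C,D}:
  {A}: scan cost=150, card=150
  {C}: scan cost=400, card=400
  {D}: scan cost=100, card=100
  {AC}: card=2400; try (A,hash)→3200, (C,merge)→5500, (A,merge)→5750, (C,hash)→7500, (C,nl)→60150, (A,nl)→60400; best=3200 via (A,hash)
  {AD}: card=1500; try (D,hash)→1700, (A,merge)→2250, (D,merge)→2300, (A,hash)→2600, (D,nl_idx)→2700, (A,nl)→15100 …(+1); best=1700 via (D,hash)
  {ACD}: card=24000; try (D,hash)→7000, (C,hash)→10400, (C,merge)→23700, (D,merge)→35200, (D,nl_idx)→44000, (D,nl)→243200 …(+1); best=7000 via (D,hash)

7000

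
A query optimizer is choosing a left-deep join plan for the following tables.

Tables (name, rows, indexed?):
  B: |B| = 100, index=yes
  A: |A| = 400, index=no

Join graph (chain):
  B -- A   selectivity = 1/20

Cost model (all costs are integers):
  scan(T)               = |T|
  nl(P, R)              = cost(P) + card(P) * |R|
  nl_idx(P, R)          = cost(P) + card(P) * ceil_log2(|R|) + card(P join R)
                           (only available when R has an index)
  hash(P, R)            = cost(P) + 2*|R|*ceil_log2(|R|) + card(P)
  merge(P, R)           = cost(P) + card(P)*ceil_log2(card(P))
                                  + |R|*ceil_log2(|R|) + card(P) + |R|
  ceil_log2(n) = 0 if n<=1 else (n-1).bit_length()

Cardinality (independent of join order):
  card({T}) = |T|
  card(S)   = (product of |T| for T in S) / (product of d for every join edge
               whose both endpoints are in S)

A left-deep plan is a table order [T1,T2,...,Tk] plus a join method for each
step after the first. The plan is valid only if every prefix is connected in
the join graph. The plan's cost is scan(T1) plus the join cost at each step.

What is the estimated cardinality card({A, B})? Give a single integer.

Tables in S: A(400), B(100)
Edges inside S: B-A(d=20)
numerator = 400 * 100 = 40000
denominator = 20 = 20
card(S) = 40000 / 20 = 2000

2000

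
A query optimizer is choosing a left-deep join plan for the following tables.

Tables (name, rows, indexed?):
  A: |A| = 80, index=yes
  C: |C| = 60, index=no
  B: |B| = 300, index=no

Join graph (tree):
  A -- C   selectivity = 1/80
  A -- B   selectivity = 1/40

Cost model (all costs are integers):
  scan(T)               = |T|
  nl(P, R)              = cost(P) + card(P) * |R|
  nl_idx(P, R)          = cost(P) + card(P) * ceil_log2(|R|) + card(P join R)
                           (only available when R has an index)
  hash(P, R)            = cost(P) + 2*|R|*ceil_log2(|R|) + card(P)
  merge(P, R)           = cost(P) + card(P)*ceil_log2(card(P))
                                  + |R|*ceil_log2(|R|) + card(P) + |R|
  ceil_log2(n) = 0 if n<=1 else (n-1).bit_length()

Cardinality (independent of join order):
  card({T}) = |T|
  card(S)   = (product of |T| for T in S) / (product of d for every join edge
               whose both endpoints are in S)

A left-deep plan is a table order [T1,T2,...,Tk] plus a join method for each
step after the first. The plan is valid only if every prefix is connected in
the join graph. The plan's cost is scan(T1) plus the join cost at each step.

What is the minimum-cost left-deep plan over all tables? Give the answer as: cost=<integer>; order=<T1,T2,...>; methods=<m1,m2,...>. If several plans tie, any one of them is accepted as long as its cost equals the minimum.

cost=3040; order=B,A,C; methods=hash,hash

Selinger DP (subsets sized 1..n):
  {A}: scan cost=80, card=80
  {C}: scan cost=60, card=60
  {B}: scan cost=300, card=300
  {AC}: card=60; try (A,nl_idx)→540, (C,hash)→880, (A,merge)→1120, (C,merge)→1140, (A,hash)→1240, (A,nl)→4860 …(+1); best=540 via (A,nl_idx)
  {AB}: card=600; try (A,hash)→1720, (A,nl_idx)→3000, (B,merge)→3720, (A,merge)→3940, (B,hash)→5560, (B,nl)→24080 …(+1); best=1720 via (A,hash)
  {ABC}: card=450; try (C,hash)→3040, (B,merge)→3960, (B,hash)→6000, (C,merge)→8740, (B,nl)→18540, (C,nl)→37720; best=3040 via (C,hash)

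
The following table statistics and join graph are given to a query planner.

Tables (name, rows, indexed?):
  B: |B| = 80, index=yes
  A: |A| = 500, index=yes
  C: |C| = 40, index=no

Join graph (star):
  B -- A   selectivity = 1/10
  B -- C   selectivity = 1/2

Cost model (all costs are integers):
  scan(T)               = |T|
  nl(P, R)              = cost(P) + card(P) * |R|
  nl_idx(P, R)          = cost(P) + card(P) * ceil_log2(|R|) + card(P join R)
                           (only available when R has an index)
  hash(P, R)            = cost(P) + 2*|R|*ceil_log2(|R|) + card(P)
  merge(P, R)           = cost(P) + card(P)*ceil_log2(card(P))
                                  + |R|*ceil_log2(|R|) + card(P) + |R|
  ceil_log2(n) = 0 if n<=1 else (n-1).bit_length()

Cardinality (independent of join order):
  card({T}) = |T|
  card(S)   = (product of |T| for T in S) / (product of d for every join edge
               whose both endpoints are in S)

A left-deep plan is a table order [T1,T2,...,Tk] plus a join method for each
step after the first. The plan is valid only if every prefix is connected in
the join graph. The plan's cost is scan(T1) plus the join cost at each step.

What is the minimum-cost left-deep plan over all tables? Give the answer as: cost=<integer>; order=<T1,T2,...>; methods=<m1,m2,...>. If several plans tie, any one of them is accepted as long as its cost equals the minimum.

cost=6600; order=A,B,C; methods=hash,hash

Selinger DP (subsets sized 1..n):
  {B}: scan cost=80, card=80
  {A}: scan cost=500, card=500
  {C}: scan cost=40, card=40
  {AB}: card=4000; try (B,hash)→2120, (A,nl_idx)→4800, (A,merge)→5720, (B,merge)→6140, (B,nl_idx)→8000, (A,hash)→9160 …(+2); best=2120 via (B,hash)
  {BC}: card=1600; try (C,hash)→640, (B,merge)→960, (C,merge)→1000, (B,hash)→1200, (B,nl_idx)→1920, (B,nl)→3240 …(+1); best=640 via (C,hash)
  {ABC}: card=80000; try (C,hash)→6600, (A,hash)→11240, (A,merge)→24840, (C,merge)→54400, (A,nl_idx)→95040, (C,nl)→162120 …(+1); best=6600 via (C,hash)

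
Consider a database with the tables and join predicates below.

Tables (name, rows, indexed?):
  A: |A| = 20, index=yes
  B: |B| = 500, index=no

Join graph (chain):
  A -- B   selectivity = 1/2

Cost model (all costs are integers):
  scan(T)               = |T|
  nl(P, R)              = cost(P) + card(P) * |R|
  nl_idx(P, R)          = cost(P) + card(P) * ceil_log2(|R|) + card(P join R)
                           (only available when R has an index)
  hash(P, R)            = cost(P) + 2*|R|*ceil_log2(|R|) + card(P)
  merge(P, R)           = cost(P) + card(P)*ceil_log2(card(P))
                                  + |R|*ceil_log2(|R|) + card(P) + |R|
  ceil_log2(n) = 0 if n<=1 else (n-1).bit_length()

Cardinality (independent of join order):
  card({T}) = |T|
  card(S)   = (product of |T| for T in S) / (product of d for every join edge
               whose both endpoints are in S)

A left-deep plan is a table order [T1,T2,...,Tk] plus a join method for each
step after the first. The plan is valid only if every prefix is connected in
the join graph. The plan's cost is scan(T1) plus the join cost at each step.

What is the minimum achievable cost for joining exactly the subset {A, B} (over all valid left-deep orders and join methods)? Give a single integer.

1200

Selinger DP over subsets of {A,B}:
  {A}: scan cost=20, card=20
  {B}: scan cost=500, card=500
  {AB}: card=5000; try (A,hash)→1200, (B,merge)→5140, (A,merge)→5620, (A,nl_idx)→8000, (B,hash)→9040, (B,nl)→10020 …(+1); best=1200 via (A,hash)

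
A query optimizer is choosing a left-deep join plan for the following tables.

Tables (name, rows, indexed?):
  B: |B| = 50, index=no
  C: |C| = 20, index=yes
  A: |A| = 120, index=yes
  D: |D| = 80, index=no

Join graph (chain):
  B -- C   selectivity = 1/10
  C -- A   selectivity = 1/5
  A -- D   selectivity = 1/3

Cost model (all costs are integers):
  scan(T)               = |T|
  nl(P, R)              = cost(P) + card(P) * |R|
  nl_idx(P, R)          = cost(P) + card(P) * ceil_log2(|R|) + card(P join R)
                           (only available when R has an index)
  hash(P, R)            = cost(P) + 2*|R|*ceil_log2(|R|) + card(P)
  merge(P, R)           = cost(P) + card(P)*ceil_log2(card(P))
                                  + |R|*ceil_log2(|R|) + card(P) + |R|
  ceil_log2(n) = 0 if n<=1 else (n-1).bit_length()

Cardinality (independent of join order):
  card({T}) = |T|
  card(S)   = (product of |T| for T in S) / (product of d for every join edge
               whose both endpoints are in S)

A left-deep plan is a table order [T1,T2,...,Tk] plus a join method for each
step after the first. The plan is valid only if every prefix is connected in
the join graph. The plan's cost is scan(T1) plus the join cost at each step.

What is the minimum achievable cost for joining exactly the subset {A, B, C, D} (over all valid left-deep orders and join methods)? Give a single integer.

5040

Selinger DP over subsets of {A,B,C,D}:
  {B}: scan cost=50, card=50
  {C}: scan cost=20, card=20
  {A}: scan cost=120, card=120
  {D}: scan cost=80, card=80
  {BC}: card=100; try (C,hash)→300, (C,nl_idx)→400, (B,merge)→490, (C,merge)→520, (B,hash)→640, (B,nl)→1020 …(+1); best=300 via (C,hash)
  {AC}: card=480; try (C,hash)→440, (A,nl_idx)→640, (A,merge)→1100, (C,merge)→1200, (C,nl_idx)→1200, (A,hash)→1720 …(+2); best=440 via (C,hash)
  {AD}: card=3200; try (D,hash)→1360, (A,merge)→1680, (D,merge)→1720, (A,hash)→1840, (A,nl_idx)→3840, (A,nl)→9680 …(+1); best=1360 via (D,hash)
  {ABC}: card=2400; try (B,hash)→1520, (A,merge)→2060, (A,hash)→2080, (A,nl_idx)→3400, (B,merge)→5590, (A,nl)→12300 …(+1); best=1520 via (B,hash)
  {ACD}: card=12800; try (D,hash)→2040, (C,hash)→4760, (D,merge)→5880, (C,nl_idx)→30160, (D,nl)→38840, (C,merge)→43080 …(+1); best=2040 via (D,hash)
  {ABCD}: card=64000; try (D,hash)→5040, (B,hash)→15440, (D,merge)→33360, (D,nl)→193520, (B,merge)→194390, (B,nl)→642040; best=5040 via (D,hash)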